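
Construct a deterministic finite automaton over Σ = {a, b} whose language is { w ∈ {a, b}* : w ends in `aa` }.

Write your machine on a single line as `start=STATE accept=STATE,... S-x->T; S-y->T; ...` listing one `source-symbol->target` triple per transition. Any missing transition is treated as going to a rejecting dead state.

start=q0; accept=q2; q0-a->q1; q0-b->q0; q1-a->q2; q1-b->q0; q2-a->q2; q2-b->q0

Let each state record the length of the longest suffix of the input read so far that is also a prefix of `aa`. q1 means the last symbol is `a`; q2 means the last 2 symbols are `aa`. Accept only at q2, where the string currently ends in `aa`.
With 3 states:
        a   b  
>  q0   q1  q0 
   q1   q2  q0 
 * q2   q2  q0 
(> = start, * = accepting)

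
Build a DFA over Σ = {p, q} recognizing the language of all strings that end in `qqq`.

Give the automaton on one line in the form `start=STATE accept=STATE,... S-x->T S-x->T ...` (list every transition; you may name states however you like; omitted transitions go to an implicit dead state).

start=s0 accept=s3 s0-p->s0 s0-q->s1 s1-p->s0 s1-q->s2 s2-p->s0 s2-q->s3 s3-p->s0 s3-q->s3

Remember how much of `qqq` the current input suffix matches. State s0 means no match yet; s1 means the last symbol is `q`; s2 means the last 2 symbols are `qq`; s3 means the last 3 symbols are `qqq`. Only s3 accepts. On a mismatch, fall back to the longest proper suffix that is still a prefix of `qqq`.
4 states suffice.
        p   q  
>  s0   s0  s1 
   s1   s0  s2 
   s2   s0  s3 
 * s3   s0  s3 
(> = start, * = accepting)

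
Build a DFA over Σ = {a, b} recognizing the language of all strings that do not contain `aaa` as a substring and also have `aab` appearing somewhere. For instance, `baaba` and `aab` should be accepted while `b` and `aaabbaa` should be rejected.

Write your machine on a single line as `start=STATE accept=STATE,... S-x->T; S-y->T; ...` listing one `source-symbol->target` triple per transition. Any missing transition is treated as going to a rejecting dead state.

start=q0; accept=q4,q5,q6; q0-a->q1; q0-b->q0; q1-a->q2; q1-b->q0; q2-a->q3; q2-b->q4; q3-a->q3; q3-b->q3; q4-a->q5; q4-b->q4; q5-a->q6; q5-b->q4; q6-a->q3; q6-b->q4

Build one automaton per condition and run them in lockstep. The first has 4 states tracking partial matches of the forbidden pattern `aaa`; the second has 4 states tracking whether and how much of `aab` has been seen. A product state is a pair (one from each), accepting exactly when both do. After merging equivalent states the machine shrinks.
With 7 states:
        a   b  
>  q0   q1  q0 
   q1   q2  q0 
   q2   q3  q4 
   q3   q3  q3 
 * q4   q5  q4 
 * q5   q6  q4 
 * q6   q3  q4 
(> = start, * = accepting)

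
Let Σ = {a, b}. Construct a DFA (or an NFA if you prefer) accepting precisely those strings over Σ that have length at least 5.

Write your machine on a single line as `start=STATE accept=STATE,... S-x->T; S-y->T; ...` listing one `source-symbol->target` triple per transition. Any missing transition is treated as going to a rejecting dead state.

start=q0; accept=q5,q6; q0-a->q1; q0-b->q1; q1-a->q2; q1-b->q2; q2-a->q3; q2-b->q3; q3-a->q4; q3-b->q4; q4-a->q5; q4-b->q5; q5-a->q6; q5-b->q6; q6-a->q6; q6-b->q6

We only need to distinguish lengths 0, 1, …, 5, and '>5'. Chain q0 → q1 → q2 → q3 → q4 → q5 → q6 on every symbol, with q6 looping. Accepting states: {q5, q6}.
A 7-state machine:
        a   b  
>  q0   q1  q1 
   q1   q2  q2 
   q2   q3  q3 
   q3   q4  q4 
   q4   q5  q5 
 * q5   q6  q6 
 * q6   q6  q6 
(> = start, * = accepting)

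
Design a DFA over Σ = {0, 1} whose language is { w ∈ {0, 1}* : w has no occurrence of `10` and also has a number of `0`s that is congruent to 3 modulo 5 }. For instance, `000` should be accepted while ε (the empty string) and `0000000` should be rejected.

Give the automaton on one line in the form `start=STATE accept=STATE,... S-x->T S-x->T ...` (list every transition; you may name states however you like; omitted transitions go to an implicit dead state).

Handle the two conditions separately and then intersect. The first has 3 states tracking partial matches of the forbidden pattern `10`; the second has 5 states tracking the count of `0`s modulo 5. A product state is a pair (one from each), accepting exactly when both do.
          0    1  
>  q0     q1   q2 
   q1     q3   q4 
   q2     q5   q2 
   q3     q6   q7 
   q4     q8   q4 
   q5     q8   q5 
 * q6     q9  q10 
   q7    q11   q7 
   q8    q11   q8 
   q9     q0  q12 
 * q10   q13  q10 
   q11   q13  q11 
   q12   q14  q12 
   q13   q14  q13 
   q14    q5  q14 
(> = start, * = accepting)

start=q0 accept=q6,q10 q0-0->q1 q0-1->q2 q1-0->q3 q1-1->q4 q2-0->q5 q2-1->q2 q3-0->q6 q3-1->q7 q4-0->q8 q4-1->q4 q5-0->q8 q5-1->q5 q6-0->q9 q6-1->q10 q7-0->q11 q7-1->q7 q8-0->q11 q8-1->q8 q9-0->q0 q9-1->q12 q10-0->q13 q10-1->q10 q11-0->q13 q11-1->q11 q12-0->q14 q12-1->q12 q13-0->q14 q13-1->q13 q14-0->q5 q14-1->q14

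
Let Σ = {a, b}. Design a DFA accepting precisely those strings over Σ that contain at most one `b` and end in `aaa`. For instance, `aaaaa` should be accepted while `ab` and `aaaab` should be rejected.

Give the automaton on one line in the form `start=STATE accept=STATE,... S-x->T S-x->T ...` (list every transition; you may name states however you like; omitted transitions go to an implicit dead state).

start=q0 accept=q6,q8 q0-a->q1 q0-b->q2 q1-a->q3 q1-b->q2 q2-a->q4 q2-b->q5 q3-a->q6 q3-b->q2 q4-a->q7 q4-b->q5 q5-a->q5 q5-b->q5 q6-a->q6 q6-b->q2 q7-a->q8 q7-b->q5 q8-a->q8 q8-b->q5

Handle the two conditions separately and then intersect. The first has 3 states tracking the count of `b`s, saturating at 2; the second has 4 states tracking how much of the suffix `aaa` has currently been matched. A product state is a pair (one from each), accepting exactly when both do. Equivalent product states are then merged.
With 9 states:
        a   b  
>  q0   q1  q2 
   q1   q3  q2 
   q2   q4  q5 
   q3   q6  q2 
   q4   q7  q5 
   q5   q5  q5 
 * q6   q6  q2 
   q7   q8  q5 
 * q8   q8  q5 
(> = start, * = accepting)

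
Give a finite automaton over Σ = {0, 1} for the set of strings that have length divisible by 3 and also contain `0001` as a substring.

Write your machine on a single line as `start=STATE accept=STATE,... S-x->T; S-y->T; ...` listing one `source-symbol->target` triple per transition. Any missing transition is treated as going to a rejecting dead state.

start=A; accept=O; A-0->B; A-1->C; B-0->D; B-1->E; C-0->F; C-1->E; D-0->G; D-1->A; E-0->H; E-1->A; F-0->I; F-1->A; G-0->J; G-1->K; H-0->L; H-1->C; I-0->J; I-1->C; J-0->M; J-1->N; K-0->N; K-1->N; L-0->M; L-1->E; M-0->G; M-1->O; N-0->O; N-1->O; O-0->K; O-1->K

Run two small machines in parallel and take their product. One (3 states) tracks the input length modulo 3; the other (5 states) tracks whether and how much of `0001` has been seen. Each combined state is a pair, one component from each; accept when both components accept.
A 15-state machine:
       0  1 
>  A   B  C 
   B   D  E 
   C   F  E 
   D   G  A 
   E   H  A 
   F   I  A 
   G   J  K 
   H   L  C 
   I   J  C 
   J   M  N 
   K   N  N 
   L   M  E 
   M   G  O 
   N   O  O 
 * O   K  K 
(> = start, * = accepting)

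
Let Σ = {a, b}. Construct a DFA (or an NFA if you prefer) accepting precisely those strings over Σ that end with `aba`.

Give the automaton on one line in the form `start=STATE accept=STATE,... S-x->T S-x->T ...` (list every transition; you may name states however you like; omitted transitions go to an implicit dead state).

start=q0 accept=q3 q0-a->q1 q0-b->q0 q1-a->q1 q1-b->q2 q2-a->q3 q2-b->q0 q3-a->q1 q3-b->q2

Remember how much of `aba` the current input suffix matches. State q0 means no match yet; q1 means the last symbol is `a`; q2 means the last 2 symbols are `ab`; q3 means the last 3 symbols are `aba`. Only q3 accepts. On a mismatch, fall back to the longest proper suffix that is still a prefix of `aba`.
4 states suffice.
        a   b  
>  q0   q1  q0 
   q1   q1  q2 
   q2   q3  q0 
 * q3   q1  q2 
(> = start, * = accepting)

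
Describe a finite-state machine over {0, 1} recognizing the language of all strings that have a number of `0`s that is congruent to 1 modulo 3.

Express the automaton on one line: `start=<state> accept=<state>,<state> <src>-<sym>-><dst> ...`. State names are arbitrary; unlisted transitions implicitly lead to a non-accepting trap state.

The only thing that matters is how many `0`s have appeared, reduced mod 3. Use one state per residue: q0 for 0, …, q2 for 2. Reading `0` moves to the next residue; anything else stays put. q1 is accepting.
With 3 states:
        0   1  
>  q0   q1  q0 
 * q1   q2  q1 
   q2   q0  q2 
(> = start, * = accepting)

start=q0 accept=q1 q0-0->q1 q0-1->q0 q1-0->q2 q1-1->q1 q2-0->q0 q2-1->q2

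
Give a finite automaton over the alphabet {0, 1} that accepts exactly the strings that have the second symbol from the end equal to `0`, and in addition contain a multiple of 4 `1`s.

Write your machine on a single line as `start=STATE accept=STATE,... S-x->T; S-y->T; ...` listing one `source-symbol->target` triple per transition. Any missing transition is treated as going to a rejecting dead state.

start=s0; accept=s3,s16; s0-0->s1; s0-1->s2; s1-0->s3; s1-1->s4; s2-0->s5; s2-1->s6; s3-0->s3; s3-1->s4; s4-0->s5; s4-1->s6; s5-0->s7; s5-1->s8; s6-0->s9; s6-1->s10; s7-0->s7; s7-1->s8; s8-0->s9; s8-1->s10; s9-0->s11; s9-1->s12; s10-0->s13; s10-1->s14; s11-0->s11; s11-1->s12; s12-0->s13; s12-1->s14; s13-0->s15; s13-1->s16; s14-0->s17; s14-1->s18; s15-0->s15; s15-1->s16; s16-0->s17; s16-1->s18; s17-0->s3; s17-1->s4; s18-0->s5; s18-1->s6

Build one automaton per condition and run them in lockstep. The first has 7 states tracking the last 2 symbols read; the second has 4 states tracking the count of `1`s modulo 4. A product state is a pair (one from each), accepting exactly when both do.
A 19-state machine:
          0    1  
>  s0     s1   s2 
   s1     s3   s4 
   s2     s5   s6 
 * s3     s3   s4 
   s4     s5   s6 
   s5     s7   s8 
   s6     s9  s10 
   s7     s7   s8 
   s8     s9  s10 
   s9    s11  s12 
   s10   s13  s14 
   s11   s11  s12 
   s12   s13  s14 
   s13   s15  s16 
   s14   s17  s18 
   s15   s15  s16 
 * s16   s17  s18 
   s17    s3   s4 
   s18    s5   s6 
(> = start, * = accepting)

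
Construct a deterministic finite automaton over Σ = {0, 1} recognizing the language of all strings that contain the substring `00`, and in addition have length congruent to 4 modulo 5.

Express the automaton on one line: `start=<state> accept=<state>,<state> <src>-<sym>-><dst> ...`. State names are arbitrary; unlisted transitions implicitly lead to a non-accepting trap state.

start=q0 accept=q9 q0-0->q1 q0-1->q2 q1-0->q3 q1-1->q4 q2-0->q5 q2-1->q4 q3-0->q6 q3-1->q6 q4-0->q7 q4-1->q8 q5-0->q6 q5-1->q8 q6-0->q9 q6-1->q9 q7-0->q9 q7-1->q10 q8-0->q11 q8-1->q10 q9-0->q12 q9-1->q12 q10-0->q13 q10-1->q0 q11-0->q12 q11-1->q0 q12-0->q14 q12-1->q14 q13-0->q14 q13-1->q2 q14-0->q3 q14-1->q3

Run two small machines in parallel and take their product. The first has 3 states tracking whether and how much of `00` has been seen; the second has 5 states tracking the input length modulo 5. A product state is a pair (one from each), accepting exactly when both do.
15 states suffice.
          0    1  
>  q0     q1   q2 
   q1     q3   q4 
   q2     q5   q4 
   q3     q6   q6 
   q4     q7   q8 
   q5     q6   q8 
   q6     q9   q9 
   q7     q9  q10 
   q8    q11  q10 
 * q9    q12  q12 
   q10   q13   q0 
   q11   q12   q0 
   q12   q14  q14 
   q13   q14   q2 
   q14    q3   q3 
(> = start, * = accepting)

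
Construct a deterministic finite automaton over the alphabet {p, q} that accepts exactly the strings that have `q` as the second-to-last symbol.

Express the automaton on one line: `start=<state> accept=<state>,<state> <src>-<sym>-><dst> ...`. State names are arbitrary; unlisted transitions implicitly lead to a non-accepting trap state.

Because acceptance depends on a position counted from the end, the machine has to buffer the most recent 2 symbols. Make each state the string of the last up-to-2 symbols read; on input `x` shift the window left and append `x`. Accept when the buffered window has length 2 and begins with `q`.
With 7 states:
        p   q  
>  s0   s1  s2 
   s1   s3  s4 
   s2   s5  s6 
   s3   s3  s4 
   s4   s5  s6 
 * s5   s3  s4 
 * s6   s5  s6 
(> = start, * = accepting)

start=s0 accept=s5,s6 s0-p->s1 s0-q->s2 s1-p->s3 s1-q->s4 s2-p->s5 s2-q->s6 s3-p->s3 s3-q->s4 s4-p->s5 s4-q->s6 s5-p->s3 s5-q->s4 s6-p->s5 s6-q->s6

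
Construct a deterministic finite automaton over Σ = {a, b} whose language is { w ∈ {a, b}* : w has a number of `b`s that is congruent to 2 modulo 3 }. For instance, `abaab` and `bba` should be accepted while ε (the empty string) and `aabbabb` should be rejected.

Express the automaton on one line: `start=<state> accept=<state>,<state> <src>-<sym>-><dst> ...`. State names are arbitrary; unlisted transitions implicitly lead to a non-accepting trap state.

Keep the running count of `b`s modulo 3: each `b` advances along the cycle s0 → s1 → s2 → s0 while other symbols loop. Accept at s2.
With 3 states:
        a   b  
>  s0   s0  s1 
   s1   s1  s2 
 * s2   s2  s0 
(> = start, * = accepting)

start=s0 accept=s2 s0-a->s0 s0-b->s1 s1-a->s1 s1-b->s2 s2-a->s2 s2-b->s0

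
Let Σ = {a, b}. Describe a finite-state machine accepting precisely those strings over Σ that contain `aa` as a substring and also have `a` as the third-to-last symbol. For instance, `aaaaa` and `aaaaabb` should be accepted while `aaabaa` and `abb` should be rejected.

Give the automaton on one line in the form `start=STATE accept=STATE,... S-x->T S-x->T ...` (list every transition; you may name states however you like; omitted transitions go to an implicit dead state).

start=q0 accept=q3,q4,q5,q6 q0-a->q1 q0-b->q0 q1-a->q2 q1-b->q0 q2-a->q3 q2-b->q4 q3-a->q3 q3-b->q4 q4-a->q5 q4-b->q6 q5-a->q2 q5-b->q7 q6-a->q8 q6-b->q9 q7-a->q5 q7-b->q6 q8-a->q2 q8-b->q7 q9-a->q8 q9-b->q9

Build one automaton per condition and run them in lockstep. One (3 states) tracks whether and how much of `aa` has been seen; the other (15 states) tracks the last 3 symbols read. Each combined state is a pair, one component from each; accept when both components accept. Equivalent product states are then merged.
With 10 states:
        a   b  
>  q0   q1  q0 
   q1   q2  q0 
   q2   q3  q4 
 * q3   q3  q4 
 * q4   q5  q6 
 * q5   q2  q7 
 * q6   q8  q9 
   q7   q5  q6 
   q8   q2  q7 
   q9   q8  q9 
(> = start, * = accepting)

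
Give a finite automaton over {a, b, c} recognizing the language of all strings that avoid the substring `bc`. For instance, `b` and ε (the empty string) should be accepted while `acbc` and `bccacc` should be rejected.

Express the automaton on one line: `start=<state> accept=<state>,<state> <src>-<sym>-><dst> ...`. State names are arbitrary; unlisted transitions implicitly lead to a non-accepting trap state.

start=S0 accept=S0,S1 S0-a->S0 S0-b->S1 S0-c->S0 S1-a->S0 S1-b->S1 S1-c->S2 S2-a->S2 S2-b->S2 S2-c->S2

This is the complement of 'contains `bc`'. Use the same substring-matching states — S0 through S2 holding how much of `bc` has just been matched — but flip the accepting set: everything except the trap S2 accepts.
        a   b   c  
>* S0   S0  S1  S0 
 * S1   S0  S1  S2 
   S2   S2  S2  S2 
(> = start, * = accepting)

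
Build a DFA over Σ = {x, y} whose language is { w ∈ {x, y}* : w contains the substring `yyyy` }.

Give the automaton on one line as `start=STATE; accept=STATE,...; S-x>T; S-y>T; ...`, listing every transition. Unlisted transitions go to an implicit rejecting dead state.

start=q0; accept=q4; q0-x>q0; q0-y>q1; q1-x>q0; q1-y>q2; q2-x>q0; q2-y>q3; q3-x>q0; q3-y>q4; q4-x>q4; q4-y>q4

States q0..q3 record the length of the longest prefix of `yyyy` that matches the current input suffix. Reaching q4 means `yyyy` has been seen, and we stay there forever. Accept from q4.
5 states suffice.
        x   y  
>  q0   q0  q1 
   q1   q0  q2 
   q2   q0  q3 
   q3   q0  q4 
 * q4   q4  q4 
(> = start, * = accepting)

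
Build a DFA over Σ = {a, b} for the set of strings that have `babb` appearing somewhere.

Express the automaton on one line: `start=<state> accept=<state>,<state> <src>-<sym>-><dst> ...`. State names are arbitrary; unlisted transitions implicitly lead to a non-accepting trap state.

Track how much of `babb` has been matched so far: state S0 is no progress, S4 is the absorbing accept state reached once `babb` has occurred. Intermediate states record partial matches; on a mismatch, fall back to the longest reusable overlap.
With 5 states:
        a   b  
>  S0   S0  S1 
   S1   S2  S1 
   S2   S0  S3 
   S3   S2  S4 
 * S4   S4  S4 
(> = start, * = accepting)

start=S0 accept=S4 S0-a->S0 S0-b->S1 S1-a->S2 S1-b->S1 S2-a->S0 S2-b->S3 S3-a->S2 S3-b->S4 S4-a->S4 S4-b->S4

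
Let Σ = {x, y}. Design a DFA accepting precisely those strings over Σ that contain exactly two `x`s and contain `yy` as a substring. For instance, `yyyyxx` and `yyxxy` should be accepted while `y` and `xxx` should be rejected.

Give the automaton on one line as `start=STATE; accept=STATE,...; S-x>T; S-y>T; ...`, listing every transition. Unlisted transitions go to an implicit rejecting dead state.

start=q0; accept=q10; q0-x>q1; q0-y>q2; q1-x>q3; q1-y>q4; q2-x>q1; q2-y>q5; q3-x>q6; q3-y>q7; q4-x>q3; q4-y>q8; q5-x>q8; q5-y>q5; q6-x>q6; q6-y>q9; q7-x>q6; q7-y>q10; q8-x>q10; q8-y>q8; q9-x>q6; q9-y>q11; q10-x>q11; q10-y>q10; q11-x>q11; q11-y>q11

Build one automaton per condition and run them in lockstep. The first has 4 states tracking the count of `x`s, saturating at 3; the second has 3 states tracking whether and how much of `yy` has been seen. A product state is a pair (one from each), accepting exactly when both do.
A 12-state machine:
          x    y  
>  q0     q1   q2 
   q1     q3   q4 
   q2     q1   q5 
   q3     q6   q7 
   q4     q3   q8 
   q5     q8   q5 
   q6     q6   q9 
   q7     q6  q10 
   q8    q10   q8 
   q9     q6  q11 
 * q10   q11  q10 
   q11   q11  q11 
(> = start, * = accepting)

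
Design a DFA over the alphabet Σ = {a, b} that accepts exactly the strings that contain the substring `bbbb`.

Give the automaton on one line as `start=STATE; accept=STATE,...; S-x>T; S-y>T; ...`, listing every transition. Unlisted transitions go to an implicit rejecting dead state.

start=S0; accept=S4; S0-a>S0; S0-b>S1; S1-a>S0; S1-b>S2; S2-a>S0; S2-b>S3; S3-a>S0; S3-b>S4; S4-a>S4; S4-b>S4

Track how much of `bbbb` has been matched so far: state S0 is no progress, S4 is the absorbing accept state reached once `bbbb` has occurred. Intermediate states record partial matches; on a mismatch, fall back to the longest reusable overlap.
A 5-state machine:
        a   b  
>  S0   S0  S1 
   S1   S0  S2 
   S2   S0  S3 
   S3   S0  S4 
 * S4   S4  S4 
(> = start, * = accepting)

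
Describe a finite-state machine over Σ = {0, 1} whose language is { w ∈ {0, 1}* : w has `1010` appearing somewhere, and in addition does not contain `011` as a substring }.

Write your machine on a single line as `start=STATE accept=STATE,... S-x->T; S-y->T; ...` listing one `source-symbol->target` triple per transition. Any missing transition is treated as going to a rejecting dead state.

Build one automaton per condition and run them in lockstep. The first has 5 states tracking whether and how much of `1010` has been seen; the second has 4 states tracking partial matches of the forbidden pattern `011`. A product state is a pair (one from each), accepting exactly when both do.
With 13 states:
          0    1  
>  S0     S1   S2 
   S1     S1   S3 
   S2     S4   S2 
   S3     S4   S5 
   S4     S1   S6 
   S5     S7   S5 
   S6     S8   S5 
   S7     S9  S10 
 * S8     S8  S11 
   S9     S9   S5 
   S10   S12   S5 
 * S11    S8  S12 
   S12   S12  S12 
(> = start, * = accepting)

start=S0; accept=S8,S11; S0-0->S1; S0-1->S2; S1-0->S1; S1-1->S3; S2-0->S4; S2-1->S2; S3-0->S4; S3-1->S5; S4-0->S1; S4-1->S6; S5-0->S7; S5-1->S5; S6-0->S8; S6-1->S5; S7-0->S9; S7-1->S10; S8-0->S8; S8-1->S11; S9-0->S9; S9-1->S5; S10-0->S12; S10-1->S5; S11-0->S8; S11-1->S12; S12-0->S12; S12-1->S12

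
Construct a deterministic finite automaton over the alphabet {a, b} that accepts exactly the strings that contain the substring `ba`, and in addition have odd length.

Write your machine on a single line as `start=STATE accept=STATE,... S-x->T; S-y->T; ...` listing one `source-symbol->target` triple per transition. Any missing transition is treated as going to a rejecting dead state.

start=q0; accept=q5; q0-a->q1; q0-b->q2; q1-a->q0; q1-b->q3; q2-a->q4; q2-b->q3; q3-a->q5; q3-b->q2; q4-a->q5; q4-b->q5; q5-a->q4; q5-b->q4

Handle the two conditions separately and then intersect. The first has 3 states tracking whether and how much of `ba` has been seen; the second has 2 states tracking the input length modulo 2. A product state is a pair (one from each), accepting exactly when both do.
        a   b  
>  q0   q1  q2 
   q1   q0  q3 
   q2   q4  q3 
   q3   q5  q2 
   q4   q5  q5 
 * q5   q4  q4 
(> = start, * = accepting)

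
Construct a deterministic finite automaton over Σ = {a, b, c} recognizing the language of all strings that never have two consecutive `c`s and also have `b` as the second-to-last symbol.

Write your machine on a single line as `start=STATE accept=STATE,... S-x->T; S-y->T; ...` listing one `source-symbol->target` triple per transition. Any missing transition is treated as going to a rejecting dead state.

start=s0; accept=s7,s8,s9; s0-a->s1; s0-b->s2; s0-c->s3; s1-a->s4; s1-b->s5; s1-c->s6; s2-a->s7; s2-b->s8; s2-c->s9; s3-a->s10; s3-b->s11; s3-c->s12; s4-a->s4; s4-b->s5; s4-c->s6; s5-a->s7; s5-b->s8; s5-c->s9; s6-a->s10; s6-b->s11; s6-c->s12; s7-a->s4; s7-b->s5; s7-c->s6; s8-a->s7; s8-b->s8; s8-c->s9; s9-a->s10; s9-b->s11; s9-c->s12; s10-a->s4; s10-b->s5; s10-c->s6; s11-a->s7; s11-b->s8; s11-c->s9; s12-a->s13; s12-b->s14; s12-c->s12; s13-a->s15; s13-b->s16; s13-c->s17; s14-a->s18; s14-b->s19; s14-c->s20; s15-a->s15; s15-b->s16; s15-c->s17; s16-a->s18; s16-b->s19; s16-c->s20; s17-a->s13; s17-b->s14; s17-c->s12; s18-a->s15; s18-b->s16; s18-c->s17; s19-a->s18; s19-b->s19; s19-c->s20; s20-a->s13; s20-b->s14; s20-c->s12

Handle the two conditions separately and then intersect. One (3 states) tracks partial matches of the forbidden pattern `cc`; the other (13 states) tracks the last 2 symbols read. Each combined state is a pair, one component from each; accept when both components accept.
A 21-state machine:
          a    b    c  
>  s0     s1   s2   s3 
   s1     s4   s5   s6 
   s2     s7   s8   s9 
   s3    s10  s11  s12 
   s4     s4   s5   s6 
   s5     s7   s8   s9 
   s6    s10  s11  s12 
 * s7     s4   s5   s6 
 * s8     s7   s8   s9 
 * s9    s10  s11  s12 
   s10    s4   s5   s6 
   s11    s7   s8   s9 
   s12   s13  s14  s12 
   s13   s15  s16  s17 
   s14   s18  s19  s20 
   s15   s15  s16  s17 
   s16   s18  s19  s20 
   s17   s13  s14  s12 
   s18   s15  s16  s17 
   s19   s18  s19  s20 
   s20   s13  s14  s12 
(> = start, * = accepting)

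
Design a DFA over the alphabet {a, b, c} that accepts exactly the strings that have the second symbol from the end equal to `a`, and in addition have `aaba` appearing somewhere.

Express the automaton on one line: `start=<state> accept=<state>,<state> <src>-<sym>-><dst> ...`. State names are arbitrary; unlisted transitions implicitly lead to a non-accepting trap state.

Build one automaton per condition and run them in lockstep. The first has 13 states tracking the last 2 symbols read; the second has 5 states tracking whether and how much of `aaba` has been seen. A product state is a pair (one from each), accepting exactly when both do.
A 23-state machine:
          a    b    c  
>  q0     q1   q2   q3 
   q1     q4   q5   q6 
   q2     q7   q8   q9 
   q3    q10  q11  q12 
   q4     q4  q13   q6 
   q5     q7   q8   q9 
   q6    q10  q11  q12 
   q7     q4   q5   q6 
   q8     q7   q8   q9 
   q9    q10  q11  q12 
   q10    q4   q5   q6 
   q11    q7   q8   q9 
   q12   q10  q11  q12 
   q13   q14   q8   q9 
   q14   q15  q16  q17 
 * q15   q15  q16  q17 
 * q16   q14  q18  q19 
 * q17   q20  q21  q22 
   q18   q14  q18  q19 
   q19   q20  q21  q22 
   q20   q15  q16  q17 
   q21   q14  q18  q19 
   q22   q20  q21  q22 
(> = start, * = accepting)

start=q0 accept=q15,q16,q17 q0-a->q1 q0-b->q2 q0-c->q3 q1-a->q4 q1-b->q5 q1-c->q6 q2-a->q7 q2-b->q8 q2-c->q9 q3-a->q10 q3-b->q11 q3-c->q12 q4-a->q4 q4-b->q13 q4-c->q6 q5-a->q7 q5-b->q8 q5-c->q9 q6-a->q10 q6-b->q11 q6-c->q12 q7-a->q4 q7-b->q5 q7-c->q6 q8-a->q7 q8-b->q8 q8-c->q9 q9-a->q10 q9-b->q11 q9-c->q12 q10-a->q4 q10-b->q5 q10-c->q6 q11-a->q7 q11-b->q8 q11-c->q9 q12-a->q10 q12-b->q11 q12-c->q12 q13-a->q14 q13-b->q8 q13-c->q9 q14-a->q15 q14-b->q16 q14-c->q17 q15-a->q15 q15-b->q16 q15-c->q17 q16-a->q14 q16-b->q18 q16-c->q19 q17-a->q20 q17-b->q21 q17-c->q22 q18-a->q14 q18-b->q18 q18-c->q19 q19-a->q20 q19-b->q21 q19-c->q22 q20-a->q15 q20-b->q16 q20-c->q17 q21-a->q14 q21-b->q18 q21-c->q19 q22-a->q20 q22-b->q21 q22-c->q22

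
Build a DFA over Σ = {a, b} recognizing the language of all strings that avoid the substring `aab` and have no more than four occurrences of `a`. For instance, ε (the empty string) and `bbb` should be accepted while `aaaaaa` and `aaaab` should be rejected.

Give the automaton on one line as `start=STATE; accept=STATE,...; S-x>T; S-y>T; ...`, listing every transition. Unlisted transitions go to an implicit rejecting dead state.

Handle the two conditions separately and then intersect. The first has 4 states tracking partial matches of the forbidden pattern `aab`; the second has 6 states tracking the count of `a`s, saturating at 5. A product state is a pair (one from each), accepting exactly when both do. Equivalent product states are then merged.
With 12 states:
          a    b  
>* q0     q1   q0 
 * q1     q2   q3 
 * q2     q4   q5 
 * q3     q6   q3 
 * q4     q7   q5 
   q5     q5   q5 
 * q6     q4   q8 
 * q7     q5   q5 
 * q8     q9   q8 
 * q9     q7  q10 
 * q10   q11  q10 
 * q11    q5  q11 
(> = start, * = accepting)

start=q0; accept=q0,q1,q2,q3,q4,q6,q7,q8,q9,q10,q11; q0-a>q1; q0-b>q0; q1-a>q2; q1-b>q3; q2-a>q4; q2-b>q5; q3-a>q6; q3-b>q3; q4-a>q7; q4-b>q5; q5-a>q5; q5-b>q5; q6-a>q4; q6-b>q8; q7-a>q5; q7-b>q5; q8-a>q9; q8-b>q8; q9-a>q7; q9-b>q10; q10-a>q11; q10-b>q10; q11-a>q5; q11-b>q11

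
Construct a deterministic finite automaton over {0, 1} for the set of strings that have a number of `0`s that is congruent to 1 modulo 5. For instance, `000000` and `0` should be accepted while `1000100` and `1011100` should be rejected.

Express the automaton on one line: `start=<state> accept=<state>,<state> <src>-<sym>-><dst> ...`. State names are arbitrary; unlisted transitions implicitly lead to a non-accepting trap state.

The only thing that matters is how many `0`s have appeared, reduced mod 5. Use one state per residue: A for 0, …, E for 4. Reading `0` moves to the next residue; anything else stays put. B is accepting.
With 5 states:
       0  1 
>  A   B  A 
 * B   C  B 
   C   D  C 
   D   E  D 
   E   A  E 
(> = start, * = accepting)

start=A accept=B A-0->B A-1->A B-0->C B-1->B C-0->D C-1->C D-0->E D-1->D E-0->A E-1->E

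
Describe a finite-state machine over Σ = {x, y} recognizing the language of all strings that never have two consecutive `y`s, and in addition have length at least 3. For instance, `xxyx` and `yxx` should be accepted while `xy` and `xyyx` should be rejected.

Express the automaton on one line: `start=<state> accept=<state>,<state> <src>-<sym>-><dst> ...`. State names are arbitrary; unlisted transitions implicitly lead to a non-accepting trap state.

Run two small machines in parallel and take their product. One (3 states) tracks partial matches of the forbidden pattern `yy`; the other (5 states) tracks the input length, saturating at 4. Each combined state is a pair, one component from each; accept when both components accept. Equivalent product states are then merged.
8 states suffice.
        x   y  
>  s0   s1  s2 
   s1   s3  s4 
   s2   s3  s5 
   s3   s6  s7 
   s4   s6  s5 
   s5   s5  s5 
 * s6   s6  s7 
 * s7   s6  s5 
(> = start, * = accepting)

start=s0 accept=s6,s7 s0-x->s1 s0-y->s2 s1-x->s3 s1-y->s4 s2-x->s3 s2-y->s5 s3-x->s6 s3-y->s7 s4-x->s6 s4-y->s5 s5-x->s5 s5-y->s5 s6-x->s6 s6-y->s7 s7-x->s6 s7-y->s5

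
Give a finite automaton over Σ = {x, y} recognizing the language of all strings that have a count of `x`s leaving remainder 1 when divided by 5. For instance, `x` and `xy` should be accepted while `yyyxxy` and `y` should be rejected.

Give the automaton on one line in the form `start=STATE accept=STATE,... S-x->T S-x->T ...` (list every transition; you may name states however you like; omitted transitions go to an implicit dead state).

start=q0 accept=q1 q0-x->q1 q0-y->q0 q1-x->q2 q1-y->q1 q2-x->q3 q2-y->q2 q3-x->q4 q3-y->q3 q4-x->q0 q4-y->q4

The only thing that matters is how many `x`s have appeared, reduced mod 5. Use one state per residue: q0 for 0, …, q4 for 4. Reading `x` moves to the next residue; anything else stays put. q1 is accepting.
A 5-state machine:
        x   y  
>  q0   q1  q0 
 * q1   q2  q1 
   q2   q3  q2 
   q3   q4  q3 
   q4   q0  q4 
(> = start, * = accepting)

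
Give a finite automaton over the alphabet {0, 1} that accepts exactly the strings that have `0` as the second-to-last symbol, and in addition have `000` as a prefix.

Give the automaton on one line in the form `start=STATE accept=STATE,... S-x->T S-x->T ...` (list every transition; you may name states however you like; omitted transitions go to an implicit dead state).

start=q0 accept=q4,q5 q0-0->q1 q0-1->q2 q1-0->q3 q1-1->q2 q2-0->q2 q2-1->q2 q3-0->q4 q3-1->q2 q4-0->q4 q4-1->q5 q5-0->q6 q5-1->q7 q6-0->q4 q6-1->q5 q7-0->q6 q7-1->q7

Run two small machines in parallel and take their product. The first has 7 states tracking the last 2 symbols read; the second has 5 states tracking whether the input so far still matches the prefix `000`. A product state is a pair (one from each), accepting exactly when both do. Minimizing collapses redundant product states.
With 8 states:
        0   1  
>  q0   q1  q2 
   q1   q3  q2 
   q2   q2  q2 
   q3   q4  q2 
 * q4   q4  q5 
 * q5   q6  q7 
   q6   q4  q5 
   q7   q6  q7 
(> = start, * = accepting)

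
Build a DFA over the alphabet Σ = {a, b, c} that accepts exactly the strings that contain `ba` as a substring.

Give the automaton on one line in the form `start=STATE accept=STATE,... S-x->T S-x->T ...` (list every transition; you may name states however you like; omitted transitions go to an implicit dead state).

States q0..q1 record the length of the longest prefix of `ba` that matches the current input suffix. Reaching q2 means `ba` has been seen, and we stay there forever. Accept from q2.
        a   b   c  
>  q0   q0  q1  q0 
   q1   q2  q1  q0 
 * q2   q2  q2  q2 
(> = start, * = accepting)

start=q0 accept=q2 q0-a->q0 q0-b->q1 q0-c->q0 q1-a->q2 q1-b->q1 q1-c->q0 q2-a->q2 q2-b->q2 q2-c->q2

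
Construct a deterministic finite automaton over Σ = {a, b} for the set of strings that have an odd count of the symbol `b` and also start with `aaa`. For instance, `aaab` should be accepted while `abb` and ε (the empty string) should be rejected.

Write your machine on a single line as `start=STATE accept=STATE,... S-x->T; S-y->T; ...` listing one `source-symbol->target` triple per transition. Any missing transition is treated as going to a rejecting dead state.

Handle the two conditions separately and then intersect. One (2 states) tracks the count of `b`s modulo 2; the other (5 states) tracks whether the input so far still matches the prefix `aaa`. Each combined state is a pair, one component from each; accept when both components accept. Minimizing collapses redundant product states.
With 6 states:
        a   b  
>  q0   q1  q2 
   q1   q3  q2 
   q2   q2  q2 
   q3   q4  q2 
   q4   q4  q5 
 * q5   q5  q4 
(> = start, * = accepting)

start=q0; accept=q5; q0-a->q1; q0-b->q2; q1-a->q3; q1-b->q2; q2-a->q2; q2-b->q2; q3-a->q4; q3-b->q2; q4-a->q4; q4-b->q5; q5-a->q5; q5-b->q4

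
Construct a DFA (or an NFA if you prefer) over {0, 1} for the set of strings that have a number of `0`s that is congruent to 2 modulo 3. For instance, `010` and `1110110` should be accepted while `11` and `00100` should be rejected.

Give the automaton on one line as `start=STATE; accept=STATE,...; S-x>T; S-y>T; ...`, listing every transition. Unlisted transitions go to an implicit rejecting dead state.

Keep the running count of `0`s modulo 3: each `0` advances along the cycle q0 → q1 → q2 → q0 while other symbols loop. Accept at q2.
3 states suffice.
        0   1  
>  q0   q1  q0 
   q1   q2  q1 
 * q2   q0  q2 
(> = start, * = accepting)

start=q0; accept=q2; q0-0>q1; q0-1>q0; q1-0>q2; q1-1>q1; q2-0>q0; q2-1>q2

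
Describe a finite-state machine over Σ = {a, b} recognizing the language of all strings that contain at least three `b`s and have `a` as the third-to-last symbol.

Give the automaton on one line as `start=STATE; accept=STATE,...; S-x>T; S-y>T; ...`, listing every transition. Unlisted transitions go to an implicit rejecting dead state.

start=S0; accept=S7,S11,S12,S14; S0-a>S0; S0-b>S1; S1-a>S2; S1-b>S3; S2-a>S2; S2-b>S4; S3-a>S5; S3-b>S6; S4-a>S5; S4-b>S7; S5-a>S8; S5-b>S9; S6-a>S10; S6-b>S6; S7-a>S10; S7-b>S6; S8-a>S8; S8-b>S11; S9-a>S12; S9-b>S7; S10-a>S13; S10-b>S9; S11-a>S12; S11-b>S7; S12-a>S13; S12-b>S9; S13-a>S14; S13-b>S11; S14-a>S14; S14-b>S11

Handle the two conditions separately and then intersect. The first has 5 states tracking the count of `b`s, saturating at 4; the second has 15 states tracking the last 3 symbols read. A product state is a pair (one from each), accepting exactly when both do. After merging equivalent states the machine shrinks.
15 states suffice.
          a    b  
>  S0     S0   S1 
   S1     S2   S3 
   S2     S2   S4 
   S3     S5   S6 
   S4     S5   S7 
   S5     S8   S9 
   S6    S10   S6 
 * S7    S10   S6 
   S8     S8  S11 
   S9    S12   S7 
   S10   S13   S9 
 * S11   S12   S7 
 * S12   S13   S9 
   S13   S14  S11 
 * S14   S14  S11 
(> = start, * = accepting)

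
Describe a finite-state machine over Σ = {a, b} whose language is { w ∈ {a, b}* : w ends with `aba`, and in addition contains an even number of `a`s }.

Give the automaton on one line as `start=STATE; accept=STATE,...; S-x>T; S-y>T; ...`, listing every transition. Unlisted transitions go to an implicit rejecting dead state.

Handle the two conditions separately and then intersect. One (4 states) tracks how much of the suffix `aba` has currently been matched; the other (2 states) tracks the count of `a`s modulo 2. Each combined state is a pair, one component from each; accept when both components accept. Minimizing collapses redundant product states.
A 5-state machine:
        a   b  
>  q0   q1  q0 
   q1   q0  q2 
   q2   q3  q4 
 * q3   q1  q0 
   q4   q0  q4 
(> = start, * = accepting)

start=q0; accept=q3; q0-a>q1; q0-b>q0; q1-a>q0; q1-b>q2; q2-a>q3; q2-b>q4; q3-a>q1; q3-b>q0; q4-a>q0; q4-b>q4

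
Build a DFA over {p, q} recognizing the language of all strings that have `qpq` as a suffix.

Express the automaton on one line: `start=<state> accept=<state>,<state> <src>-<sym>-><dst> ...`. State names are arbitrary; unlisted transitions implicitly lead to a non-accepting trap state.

start=S0 accept=S3 S0-p->S0 S0-q->S1 S1-p->S2 S1-q->S1 S2-p->S0 S2-q->S3 S3-p->S2 S3-q->S1

Remember how much of `qpq` the current input suffix matches. State S0 means no match yet; S1 means the last symbol is `q`; S2 means the last 2 symbols are `qp`; S3 means the last 3 symbols are `qpq`. Only S3 accepts. On a mismatch, fall back to the longest proper suffix that is still a prefix of `qpq`.
With 4 states:
        p   q  
>  S0   S0  S1 
   S1   S2  S1 
   S2   S0  S3 
 * S3   S2  S1 
(> = start, * = accepting)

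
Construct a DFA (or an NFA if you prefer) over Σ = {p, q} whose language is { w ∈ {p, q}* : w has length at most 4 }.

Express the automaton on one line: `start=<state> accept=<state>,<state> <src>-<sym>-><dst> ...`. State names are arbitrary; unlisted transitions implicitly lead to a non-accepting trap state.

Count input length up to 5: every symbol moves from S0 toward S5, which means 'more than 4' and absorbs. Accept from {S0, S1, S2, S3, S4}.
With 6 states:
        p   q  
>* S0   S1  S1 
 * S1   S2  S2 
 * S2   S3  S3 
 * S3   S4  S4 
 * S4   S5  S5 
   S5   S5  S5 
(> = start, * = accepting)

start=S0 accept=S0,S1,S2,S3,S4 S0-p->S1 S0-q->S1 S1-p->S2 S1-q->S2 S2-p->S3 S2-q->S3 S3-p->S4 S3-q->S4 S4-p->S5 S4-q->S5 S5-p->S5 S5-q->S5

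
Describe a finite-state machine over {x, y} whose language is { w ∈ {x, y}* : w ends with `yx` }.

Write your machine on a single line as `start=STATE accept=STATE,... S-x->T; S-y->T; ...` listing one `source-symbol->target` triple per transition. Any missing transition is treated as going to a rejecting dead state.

start=q0; accept=q2; q0-x->q0; q0-y->q1; q1-x->q2; q1-y->q1; q2-x->q0; q2-y->q1

Let each state record the length of the longest suffix of the input read so far that is also a prefix of `yx`. q1 means the last symbol is `y`; q2 means the last 2 symbols are `yx`. Accept only at q2, where the string currently ends in `yx`.
        x   y  
>  q0   q0  q1 
   q1   q2  q1 
 * q2   q0  q1 
(> = start, * = accepting)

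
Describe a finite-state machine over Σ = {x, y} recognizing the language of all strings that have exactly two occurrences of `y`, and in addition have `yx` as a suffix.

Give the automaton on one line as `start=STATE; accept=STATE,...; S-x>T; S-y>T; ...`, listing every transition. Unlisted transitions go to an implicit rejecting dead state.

Handle the two conditions separately and then intersect. One (4 states) tracks the count of `y`s, saturating at 3; the other (3 states) tracks how much of the suffix `yx` has currently been matched. Each combined state is a pair, one component from each; accept when both components accept.
       x  y 
>  A   A  B 
   B   C  D 
   C   E  D 
   D   F  G 
   E   E  D 
 * F   H  G 
   G   I  G 
   H   H  G 
   I   J  G 
   J   J  G 
(> = start, * = accepting)

start=A; accept=F; A-x>A; A-y>B; B-x>C; B-y>D; C-x>E; C-y>D; D-x>F; D-y>G; E-x>E; E-y>D; F-x>H; F-y>G; G-x>I; G-y>G; H-x>H; H-y>G; I-x>J; I-y>G; J-x>J; J-y>G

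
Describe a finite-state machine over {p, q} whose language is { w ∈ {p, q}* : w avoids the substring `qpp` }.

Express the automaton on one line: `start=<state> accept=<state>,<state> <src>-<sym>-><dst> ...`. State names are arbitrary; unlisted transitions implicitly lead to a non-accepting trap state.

Track partial matches of the forbidden pattern `qpp`. State D is a dead state reached once `qpp` has occurred; every other state accepts. A means no part of `qpp` is currently matched.
       p  q 
>* A   A  B 
 * B   C  B 
 * C   D  B 
   D   D  D 
(> = start, * = accepting)

start=A accept=A,B,C A-p->A A-q->B B-p->C B-q->B C-p->D C-q->B D-p->D D-q->D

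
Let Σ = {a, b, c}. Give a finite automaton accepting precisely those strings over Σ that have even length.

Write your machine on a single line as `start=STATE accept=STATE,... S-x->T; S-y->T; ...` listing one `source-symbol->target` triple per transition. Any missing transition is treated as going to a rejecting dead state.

Only the length mod 2 matters, so use a 2-cycle: from any state, every input symbol moves to the next state, wrapping s1 back to s0. Mark s0 accepting.
A 2-state machine:
        a   b   c  
>* s0   s1  s1  s1 
   s1   s0  s0  s0 
(> = start, * = accepting)

start=s0; accept=s0; s0-a->s1; s0-b->s1; s0-c->s1; s1-a->s0; s1-b->s0; s1-c->s0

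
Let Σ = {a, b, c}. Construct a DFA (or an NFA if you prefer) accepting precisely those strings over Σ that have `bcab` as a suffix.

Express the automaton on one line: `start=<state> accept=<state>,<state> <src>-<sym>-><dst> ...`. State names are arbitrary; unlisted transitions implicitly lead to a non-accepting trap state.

start=q0 accept=q4 q0-a->q0 q0-b->q1 q0-c->q0 q1-a->q0 q1-b->q1 q1-c->q2 q2-a->q3 q2-b->q1 q2-c->q0 q3-a->q0 q3-b->q4 q3-c->q0 q4-a->q0 q4-b->q1 q4-c->q2

Remember how much of `bcab` the current input suffix matches. State q0 means no match yet; q1 means the last symbol is `b`; q2 means the last 2 symbols are `bc`; q3 means the last 3 symbols are `bca`; q4 means the last 4 symbols are `bcab`. Only q4 accepts. On a mismatch, fall back to the longest proper suffix that is still a prefix of `bcab`.
        a   b   c  
>  q0   q0  q1  q0 
   q1   q0  q1  q2 
   q2   q3  q1  q0 
   q3   q0  q4  q0 
 * q4   q0  q1  q2 
(> = start, * = accepting)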